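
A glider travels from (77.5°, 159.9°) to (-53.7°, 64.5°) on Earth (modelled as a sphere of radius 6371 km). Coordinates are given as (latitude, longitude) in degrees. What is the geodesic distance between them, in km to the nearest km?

In radians: φ₁ = 1.3526, φ₂ = -0.9372, Δλ = -95.400° = -1.6650 rad.
cos c = sin φ₁ sin φ₂ + cos φ₁ cos φ₂ cos Δλ = (0.9763)(-0.8059) + (0.2164)(0.5920)(-0.0941) = -0.79888,
so c = arccos(-0.79888) = 2.49623 rad.
Distance = R·c = 6371 × 2.4962 ≈ 15903 km.

15903 km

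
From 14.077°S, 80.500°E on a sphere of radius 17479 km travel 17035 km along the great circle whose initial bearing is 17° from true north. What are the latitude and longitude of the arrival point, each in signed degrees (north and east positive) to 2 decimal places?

39.12°, 98.67°

Angular distance δ = d/R = 17035/17479 = 0.97460 rad; initial bearing θ = 0.2967 rad.
sin φ₂ = sin φ₁ cos δ + cos φ₁ sin δ cos θ = (-0.2432)(0.5615) + (0.9700)(0.8275)(0.9563) = 0.6310, so φ₂ = 39.12°.
Δλ = atan2(sin θ sin δ cos φ₁, cos δ − sin φ₁ sin φ₂) = atan2(0.2347, 0.7150) = 18.171°.
λ₂ = 80.500° + 18.171° = 98.67°.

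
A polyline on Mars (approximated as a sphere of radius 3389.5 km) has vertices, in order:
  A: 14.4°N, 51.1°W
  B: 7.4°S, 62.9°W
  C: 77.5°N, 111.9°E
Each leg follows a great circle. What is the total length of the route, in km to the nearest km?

Leg A→B: central angle 0.4319 rad, distance 1463.8 km.
Leg B→C: central angle 1.9172 rad, distance 6498.3 km.
Total: 1463.8 + 6498.3 ≈ 7962 km.

7962 km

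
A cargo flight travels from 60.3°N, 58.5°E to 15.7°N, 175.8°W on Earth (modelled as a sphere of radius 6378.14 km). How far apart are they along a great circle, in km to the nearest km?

Let φ₁ = 1.0524 rad, φ₂ = 0.2740 rad, and Δλ = 2.1939 rad.
cos c = sin φ₁ sin φ₂ + cos φ₁ cos φ₂ cos Δλ = (0.8686)(0.2706) + (0.4955)(0.9627)(-0.5835) = -0.04328,
so c = arccos(-0.04328) = 1.61409 rad.
Distance = R·c = 6378.14 × 1.6141 ≈ 10295 km.

10295 km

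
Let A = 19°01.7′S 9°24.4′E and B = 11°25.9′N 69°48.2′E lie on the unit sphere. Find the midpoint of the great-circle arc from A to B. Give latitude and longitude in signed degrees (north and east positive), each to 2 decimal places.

-4.39°, 40.21°

Central angle δ = 1.1668 rad. Interpolating on the sphere with fraction f = 0.5:
P = [sin((1−f)δ)·A + sin(fδ)·B] / sin δ = 0.5991·A + 0.5991·B in Cartesian coordinates,
giving P = (0.7615, 0.6437, -0.0766), i.e. latitude -4.39°, longitude 40.21°.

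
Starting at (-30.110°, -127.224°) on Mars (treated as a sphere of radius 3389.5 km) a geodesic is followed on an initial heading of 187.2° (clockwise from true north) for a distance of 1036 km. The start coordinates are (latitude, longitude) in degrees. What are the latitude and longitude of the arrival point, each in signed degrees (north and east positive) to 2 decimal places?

Angular distance δ = d/R = 1036/3389.5 = 0.30565 rad; initial bearing θ = 3.2673 rad.
sin φ₂ = sin φ₁ cos δ + cos φ₁ sin δ cos θ = (-0.5017)(0.9537) + (0.8651)(0.3009)(-0.9921) = -0.7367, so φ₂ = -47.45°.
Δλ = atan2(sin θ sin δ cos φ₁, cos δ − sin φ₁ sin φ₂) = atan2(-0.0326, 0.5841) = -3.197°.
λ₂ = -127.224° − 3.197° = -130.42°.

-47.45°, -130.42°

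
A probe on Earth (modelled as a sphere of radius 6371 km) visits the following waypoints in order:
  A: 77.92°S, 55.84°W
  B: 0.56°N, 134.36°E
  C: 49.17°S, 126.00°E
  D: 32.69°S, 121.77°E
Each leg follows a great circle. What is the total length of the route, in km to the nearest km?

Leg A→B: central angle 1.7880 rad, distance 11391.5 km.
Leg B→C: central angle 0.8770 rad, distance 5587.5 km.
Leg C→D: central angle 0.2929 rad, distance 1865.9 km.
Total: 11391.5 + 5587.5 + 1865.9 ≈ 18845 km.

18845 km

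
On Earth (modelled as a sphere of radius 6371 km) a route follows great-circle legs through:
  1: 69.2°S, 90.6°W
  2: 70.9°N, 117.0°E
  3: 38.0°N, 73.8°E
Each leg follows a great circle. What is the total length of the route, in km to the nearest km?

23372 km

Leg 1→2: central angle 2.9761 rad, distance 18960.7 km.
Leg 2→3: central angle 0.6924 rad, distance 4411.1 km.
Total: 18960.7 + 4411.1 ≈ 23372 km.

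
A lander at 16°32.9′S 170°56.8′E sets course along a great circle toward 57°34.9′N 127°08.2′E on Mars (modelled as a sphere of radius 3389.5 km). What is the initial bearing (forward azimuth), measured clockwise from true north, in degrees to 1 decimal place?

338.0°

Δλ = -43.810° = -0.7646 rad.
y = sin Δλ · cos φ₂ = (-0.6923)(0.5361) = -0.3711
x = cos φ₁ sin φ₂ − sin φ₁ cos φ₂ cos Δλ = (0.9586)(0.8442) − (-0.2848)(0.5361)(0.7216) = 0.9194
θ = atan2(y, x) = -21.98°; adding 360° gives 338.0°.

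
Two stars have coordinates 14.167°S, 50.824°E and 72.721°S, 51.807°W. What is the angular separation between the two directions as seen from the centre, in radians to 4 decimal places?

Let φ₁ = -0.2473 rad, φ₂ = -1.2692 rad, and Δλ = -1.7912 rad.
Haversine: a = sin²(Δφ/2) + cos φ₁ cos φ₂ sin²(Δλ/2) = 0.2392 + (0.9696)(0.2970)(0.6093) = 0.41464.
Central angle c = 2·arcsin(√a) = 1.39923 rad.
So the angular separation is 1.3992 rad.

1.3992 rad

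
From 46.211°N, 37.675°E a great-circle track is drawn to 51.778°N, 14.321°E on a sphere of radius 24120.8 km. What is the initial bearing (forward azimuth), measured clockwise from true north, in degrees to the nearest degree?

With φ₁ = 0.8065, φ₂ = 0.9037, Δλ = -0.4076 rad, the forward-azimuth formula gives
θ = atan2( sin Δλ cos φ₂ , cos φ₁ sin φ₂ − sin φ₁ cos φ₂ cos Δλ ) = atan2(-0.2453, 0.1336) = -61.42°.
Adding 360° brings this into [0°, 360°): 299°.

299°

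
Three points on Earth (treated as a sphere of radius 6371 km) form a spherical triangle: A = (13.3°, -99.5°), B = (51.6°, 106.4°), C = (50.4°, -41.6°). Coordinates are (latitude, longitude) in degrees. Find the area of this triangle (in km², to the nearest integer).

Side lengths (central angles): a = 1.2994, b = 1.0392, c = 1.9428 rad; semiperimeter s = 2.1407.
By l'Huilier's theorem, tan(E/4) = √[tan(s/2) tan((s−a)/2) tan((s−b)/2) tan((s−c)/2)], giving spherical excess E = 0.8789 rad.
Area = E·R² = 0.8789 × (6371)² ≈ 35673623 km².

35673623 km²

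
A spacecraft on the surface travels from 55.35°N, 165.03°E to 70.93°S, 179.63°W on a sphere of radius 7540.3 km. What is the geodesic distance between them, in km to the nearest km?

With latitudes φ₁ = 55.350°, φ₂ = -70.930° and longitude difference Δλ = 15.340°:
cos c = sin φ₁ sin φ₂ + cos φ₁ cos φ₂ cos Δλ = (0.8226)(-0.9451) + (0.5686)(0.3267)(0.9644) = -0.59835,
so c = arccos(-0.59835) = 2.21224 rad.
Distance = R·c = 7540.3 × 2.2122 ≈ 16681 km.

16681 km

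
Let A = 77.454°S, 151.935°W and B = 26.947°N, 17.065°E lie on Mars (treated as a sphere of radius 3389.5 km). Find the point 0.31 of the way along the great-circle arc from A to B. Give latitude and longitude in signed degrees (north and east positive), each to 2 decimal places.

-62.06°, 10.51°

Central angle δ = 2.2555 rad. Interpolating on the sphere with fraction f = 0.31:
P = [sin((1−f)δ)·A + sin(fδ)·B] / sin δ = 1.2908·A + 0.8309·B in Cartesian coordinates,
giving P = (0.4606, 0.0854, -0.8835), i.e. latitude -62.06°, longitude 10.51°.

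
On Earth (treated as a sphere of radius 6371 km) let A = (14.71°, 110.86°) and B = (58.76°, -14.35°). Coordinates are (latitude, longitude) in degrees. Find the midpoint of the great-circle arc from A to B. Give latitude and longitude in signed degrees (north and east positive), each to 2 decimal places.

The central angle between A and B is δ = 1.6430 rad.
With f = 0.5, the slerp weights are sin((1−f)δ)/sin δ = 0.7341 and sin(fδ)/sin δ = 0.7341.
Weighted sum of the unit vectors: (0.7341)·(-0.3444,0.9038,0.2539) + (0.7341)·(0.5024,-0.1285,0.8550) = (0.1160, 0.5691, 0.8140).
Converting back: φ = atan2(z, √(x²+y²)) = 54.49°, λ = atan2(y, x) = 78.48°.

54.49°, 78.48°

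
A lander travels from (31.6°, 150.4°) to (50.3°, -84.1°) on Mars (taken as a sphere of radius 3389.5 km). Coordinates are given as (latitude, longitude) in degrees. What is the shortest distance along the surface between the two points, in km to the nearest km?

Let φ₁ = 0.5515 rad, φ₂ = 0.8779 rad, and Δλ = 2.1904 rad.
Haversine: a = sin²(Δφ/2) + cos φ₁ cos φ₂ sin²(Δλ/2) = 0.0264 + (0.8517)(0.6388)(0.7904) = 0.45639.
Central angle c = 2·arcsin(√a) = 1.48347 rad.
Distance = R·c = 3389.5 × 1.4835 ≈ 5028 km.

5028 km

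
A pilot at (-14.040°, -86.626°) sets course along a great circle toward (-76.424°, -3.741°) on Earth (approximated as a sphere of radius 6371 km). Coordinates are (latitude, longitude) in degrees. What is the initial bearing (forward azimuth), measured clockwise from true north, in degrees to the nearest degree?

With φ₁ = -0.2450, φ₂ = -1.3339, Δλ = 1.4466 rad, the forward-azimuth formula gives
θ = atan2( sin Δλ cos φ₂ , cos φ₁ sin φ₂ − sin φ₁ cos φ₂ cos Δλ ) = atan2(0.2329, -0.9360) = 166.03°.
So the initial bearing is 166°.

166°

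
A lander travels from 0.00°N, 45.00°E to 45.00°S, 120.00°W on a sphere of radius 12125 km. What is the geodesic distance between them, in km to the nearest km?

Let φ₁ = 0.0000 rad, φ₂ = -0.7854 rad, and Δλ = -2.8798 rad.
cos c = sin φ₁ sin φ₂ + cos φ₁ cos φ₂ cos Δλ = (0.0000)(-0.7071) + (1.0000)(0.7071)(-0.9659) = -0.68301,
so c = arccos(-0.68301) = 2.32268 rad.
Distance = R·c = 12125 × 2.3227 ≈ 28162 km.

28162 km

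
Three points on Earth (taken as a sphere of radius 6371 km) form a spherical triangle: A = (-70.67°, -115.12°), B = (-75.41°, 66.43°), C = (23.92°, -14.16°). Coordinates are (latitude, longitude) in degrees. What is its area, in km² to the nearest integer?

36592691 km²

Side lengths (central angles): a = 1.9334, b = 2.0265, c = 0.5920 rad; semiperimeter s = 2.2760.
By l'Huilier's theorem, tan(E/4) = √[tan(s/2) tan((s−a)/2) tan((s−b)/2) tan((s−c)/2)], giving spherical excess E = 0.9015 rad.
Area = E·R² = 0.9015 × (6371)² ≈ 36592691 km².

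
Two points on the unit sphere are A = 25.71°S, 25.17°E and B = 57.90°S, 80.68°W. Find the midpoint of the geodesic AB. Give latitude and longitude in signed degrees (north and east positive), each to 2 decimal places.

Central angle δ = 1.3318 rad. Interpolating on the sphere with fraction f = 0.5:
P = [sin((1−f)δ)·A + sin(fδ)·B] / sin δ = 0.6358·A + 0.6358·B in Cartesian coordinates,
giving P = (0.5732, -0.0898, -0.8145), i.e. latitude -54.54°, longitude -8.90°.

-54.54°, -8.90°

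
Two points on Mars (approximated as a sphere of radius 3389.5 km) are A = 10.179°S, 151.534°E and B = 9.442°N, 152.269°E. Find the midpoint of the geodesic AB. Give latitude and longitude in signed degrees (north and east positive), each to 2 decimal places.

The central angle between A and B is δ = 0.3427 rad.
With f = 0.5, the slerp weights are sin((1−f)δ)/sin δ = 0.5074 and sin(fδ)/sin δ = 0.5074.
Weighted sum of the unit vectors: (0.5074)·(-0.8653,0.4691,-0.1767) + (0.5074)·(-0.8732,0.4590,0.1640) = (-0.8821, 0.4710, -0.0064).
Converting back: φ = atan2(z, √(x²+y²)) = -0.37°, λ = atan2(y, x) = 151.90°.

-0.37°, 151.90°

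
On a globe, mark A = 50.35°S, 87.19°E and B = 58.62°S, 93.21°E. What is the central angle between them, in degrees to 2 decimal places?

Let φ₁ = -0.8788 rad, φ₂ = -1.0231 rad, and Δλ = 0.1051 rad.
Haversine: a = sin²(Δφ/2) + cos φ₁ cos φ₂ sin²(Δλ/2) = 0.0052 + (0.6381)(0.5207)(0.0028) = 0.00612.
Central angle c = 2·arcsin(√a) = 0.15656 rad.
So the angular separation is 8.97°.

8.97°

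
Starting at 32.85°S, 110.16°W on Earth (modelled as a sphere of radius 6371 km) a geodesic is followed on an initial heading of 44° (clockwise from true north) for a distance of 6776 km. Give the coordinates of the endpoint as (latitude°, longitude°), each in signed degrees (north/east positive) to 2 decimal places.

Angular distance δ = d/R = 6776/6371 = 1.06357 rad; initial bearing θ = 0.7679 rad.
sin φ₂ = sin φ₁ cos δ + cos φ₁ sin δ cos θ = (-0.5424)(0.4858) + (0.8401)(0.8741)(0.7193) = 0.2647, so φ₂ = 15.35°.
Δλ = atan2(sin θ sin δ cos φ₁, cos δ − sin φ₁ sin φ₂) = atan2(0.5101, 0.6294) = 39.025°.
λ₂ = -110.160° + 39.025° = -71.13°.

15.35°, -71.13°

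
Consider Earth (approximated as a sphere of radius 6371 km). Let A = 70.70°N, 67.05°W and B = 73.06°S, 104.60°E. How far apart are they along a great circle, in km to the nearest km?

19626 km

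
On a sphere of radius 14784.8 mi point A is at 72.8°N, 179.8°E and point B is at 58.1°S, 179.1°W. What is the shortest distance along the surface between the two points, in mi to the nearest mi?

Let φ₁ = 1.2706 rad, φ₂ = -1.0140 rad, and Δλ = 0.0192 rad.
cos c = sin φ₁ sin φ₂ + cos φ₁ cos φ₂ cos Δλ = (0.9553)(-0.8490) + (0.2957)(0.5284)(0.9998) = -0.65477,
so c = arccos(-0.65477) = 2.28467 rad.
Distance = R·c = 14784.8 × 2.2847 ≈ 33778 mi.

33778 mi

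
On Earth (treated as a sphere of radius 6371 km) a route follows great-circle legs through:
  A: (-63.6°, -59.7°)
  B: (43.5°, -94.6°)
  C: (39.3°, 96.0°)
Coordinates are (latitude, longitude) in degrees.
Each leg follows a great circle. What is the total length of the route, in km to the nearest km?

23046 km

Leg A→B: central angle 1.9306 rad, distance 12299.6 km.
Leg B→C: central angle 1.6868 rad, distance 10746.7 km.
Total: 12299.6 + 10746.7 ≈ 23046 km.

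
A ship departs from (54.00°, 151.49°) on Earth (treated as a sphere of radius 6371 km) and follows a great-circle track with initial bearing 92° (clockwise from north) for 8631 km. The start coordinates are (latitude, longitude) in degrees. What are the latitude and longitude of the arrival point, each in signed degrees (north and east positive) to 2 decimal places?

Angular distance δ = d/R = 8631/6371 = 1.35473 rad; initial bearing θ = 1.6057 rad.
sin φ₂ = sin φ₁ cos δ + cos φ₁ sin δ cos θ = (0.8090)(0.2144) + (0.5878)(0.9767)(-0.0349) = 0.1534, so φ₂ = 8.82°.
Δλ = atan2(sin θ sin δ cos φ₁, cos δ − sin φ₁ sin φ₂) = atan2(0.5738, 0.0903) = 81.058°.
λ₂ = 151.490° + 81.058° = 232.55° → -127.45° after wrapping to (−180°, 180°].

8.82°, -127.45°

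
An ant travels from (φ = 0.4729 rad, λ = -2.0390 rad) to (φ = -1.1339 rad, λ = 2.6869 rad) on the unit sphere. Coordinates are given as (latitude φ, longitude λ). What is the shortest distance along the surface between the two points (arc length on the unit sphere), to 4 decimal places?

In radians: φ₁ = 0.4729, φ₂ = -1.1339, Δλ = -89.226° = -1.5573 rad.
cos c = sin φ₁ sin φ₂ + cos φ₁ cos φ₂ cos Δλ = (0.4555)(-0.9061) + (0.8903)(0.4231)(0.0135) = -0.40760,
so c = arccos(-0.40760) = 1.99062 rad.
On the unit sphere the arc length equals the central angle: 1.9906.

1.9906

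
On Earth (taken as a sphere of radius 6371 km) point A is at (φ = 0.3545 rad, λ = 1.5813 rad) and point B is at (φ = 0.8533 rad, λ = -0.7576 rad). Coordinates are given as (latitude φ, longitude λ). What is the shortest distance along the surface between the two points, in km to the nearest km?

Let φ₁ = 0.3545 rad, φ₂ = 0.8533 rad, and Δλ = -2.3389 rad.
Haversine: a = sin²(Δφ/2) + cos φ₁ cos φ₂ sin²(Δλ/2) = 0.0609 + (0.9378)(0.6575)(0.8474) = 0.58343.
Central angle c = 2·arcsin(√a) = 1.73845 rad.
Distance = R·c = 6371 × 1.7384 ≈ 11076 km.

11076 km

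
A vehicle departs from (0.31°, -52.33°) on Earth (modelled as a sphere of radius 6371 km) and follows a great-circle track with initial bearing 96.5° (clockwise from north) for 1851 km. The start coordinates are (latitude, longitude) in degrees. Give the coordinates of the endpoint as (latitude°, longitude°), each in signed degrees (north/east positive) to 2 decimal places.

Angular distance δ = d/R = 1851/6371 = 0.29054 rad; initial bearing θ = 1.6842 rad.
sin φ₂ = sin φ₁ cos δ + cos φ₁ sin δ cos θ = (0.0054)(0.9581) + (1.0000)(0.2865)(-0.1132) = -0.0272, so φ₂ = -1.56°.
Δλ = atan2(sin θ sin δ cos φ₁, cos δ − sin φ₁ sin φ₂) = atan2(0.2846, 0.9582) = 16.543°.
λ₂ = -52.330° + 16.543° = -35.79°.

-1.56°, -35.79°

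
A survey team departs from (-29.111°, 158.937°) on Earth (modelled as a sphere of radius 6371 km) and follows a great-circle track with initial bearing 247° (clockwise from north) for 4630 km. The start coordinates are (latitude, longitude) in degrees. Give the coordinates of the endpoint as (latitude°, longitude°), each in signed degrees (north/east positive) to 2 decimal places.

Angular distance δ = d/R = 4630/6371 = 0.72673 rad; initial bearing θ = 4.3110 rad.
sin φ₂ = sin φ₁ cos δ + cos φ₁ sin δ cos θ = (-0.4865)(0.7474) + (0.8737)(0.6644)(-0.3907) = -0.5904, so φ₂ = -36.19°.
Δλ = atan2(sin θ sin δ cos φ₁, cos δ − sin φ₁ sin φ₂) = atan2(-0.5344, 0.4601) = -49.269°.
λ₂ = 158.937° − 49.269° = 109.67°.

-36.19°, 109.67°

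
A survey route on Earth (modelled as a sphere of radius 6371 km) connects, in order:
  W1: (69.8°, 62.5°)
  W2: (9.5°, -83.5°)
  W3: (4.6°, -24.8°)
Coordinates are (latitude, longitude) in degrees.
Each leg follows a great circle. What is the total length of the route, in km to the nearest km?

Leg W1→W2: central angle 1.6986 rad, distance 10821.7 km.
Leg W2→W3: central angle 1.0193 rad, distance 6493.8 km.
Total: 10821.7 + 6493.8 ≈ 17316 km.

17316 km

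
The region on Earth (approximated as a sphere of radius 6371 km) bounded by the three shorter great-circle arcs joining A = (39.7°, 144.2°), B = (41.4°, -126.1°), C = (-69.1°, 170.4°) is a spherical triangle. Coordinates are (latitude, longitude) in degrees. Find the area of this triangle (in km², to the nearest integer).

Side lengths (central angles): a = 2.0925, b = 1.9289, c = 1.1313 rad; semiperimeter s = 2.5764.
By l'Huilier's theorem, tan(E/4) = √[tan(s/2) tan((s−a)/2) tan((s−b)/2) tan((s−c)/2)], giving spherical excess E = 1.8589 rad.
Area = E·R² = 1.8589 × (6371)² ≈ 75453622 km².

75453622 km²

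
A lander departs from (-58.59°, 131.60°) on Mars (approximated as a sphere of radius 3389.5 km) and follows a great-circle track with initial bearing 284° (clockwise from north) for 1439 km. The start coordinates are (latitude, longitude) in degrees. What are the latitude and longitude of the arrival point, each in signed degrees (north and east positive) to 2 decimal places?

-46.53°, 96.08°

Angular distance δ = d/R = 1439/3389.5 = 0.42455 rad; initial bearing θ = 4.9567 rad.
sin φ₂ = sin φ₁ cos δ + cos φ₁ sin δ cos θ = (-0.8535)(0.9112) + (0.5212)(0.4119)(0.2419) = -0.7258, so φ₂ = -46.53°.
Δλ = atan2(sin θ sin δ cos φ₁, cos δ − sin φ₁ sin φ₂) = atan2(-0.2083, 0.2918) = -35.518°.
λ₂ = 131.600° − 35.518° = 96.08°.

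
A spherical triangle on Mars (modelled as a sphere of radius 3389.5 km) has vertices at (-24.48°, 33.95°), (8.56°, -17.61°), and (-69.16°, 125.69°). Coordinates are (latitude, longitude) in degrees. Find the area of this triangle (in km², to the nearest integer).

Side lengths (central angles): a = 2.0055, b = 1.1838, c = 1.0497 rad; semiperimeter s = 2.1195.
By l'Huilier's theorem, tan(E/4) = √[tan(s/2) tan((s−a)/2) tan((s−b)/2) tan((s−c)/2)], giving spherical excess E = 0.6911 rad.
Area = E·R² = 0.6911 × (3389.5)² ≈ 7940368 km².

7940368 km²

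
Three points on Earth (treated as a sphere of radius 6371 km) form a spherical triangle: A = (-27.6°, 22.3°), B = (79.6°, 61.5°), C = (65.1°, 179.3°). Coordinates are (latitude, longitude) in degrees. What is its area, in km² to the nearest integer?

Side lengths (central angles): a = 0.5420, b = 2.4398, c = 1.9089 rad; semiperimeter s = 2.4453.
By l'Huilier's theorem, tan(E/4) = √[tan(s/2) tan((s−a)/2) tan((s−b)/2) tan((s−c)/2)], giving spherical excess E = 0.2168 rad.
Area = E·R² = 0.2168 × (6371)² ≈ 8798198 km².

8798198 km²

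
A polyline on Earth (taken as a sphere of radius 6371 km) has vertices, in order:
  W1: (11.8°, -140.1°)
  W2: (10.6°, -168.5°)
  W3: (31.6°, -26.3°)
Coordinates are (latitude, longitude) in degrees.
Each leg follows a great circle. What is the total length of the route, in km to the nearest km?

16933 km

Leg W1→W2: central angle 0.4865 rad, distance 3099.4 km.
Leg W2→W3: central angle 2.1714 rad, distance 13833.9 km.
Total: 3099.4 + 13833.9 ≈ 16933 km.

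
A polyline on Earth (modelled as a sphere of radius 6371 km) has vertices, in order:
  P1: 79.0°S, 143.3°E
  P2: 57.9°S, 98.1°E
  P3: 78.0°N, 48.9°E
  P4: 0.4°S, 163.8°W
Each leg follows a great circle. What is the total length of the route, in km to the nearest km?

29474 km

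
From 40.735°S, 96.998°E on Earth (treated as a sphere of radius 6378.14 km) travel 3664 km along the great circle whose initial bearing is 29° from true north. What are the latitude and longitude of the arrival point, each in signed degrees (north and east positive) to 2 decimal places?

-10.82°, 112.56°

Angular distance δ = d/R = 3664/6378.14 = 0.57446 rad; initial bearing θ = 0.5061 rad.
sin φ₂ = sin φ₁ cos δ + cos φ₁ sin δ cos θ = (-0.6526)(0.8395) + (0.7577)(0.5434)(0.8746) = -0.1877, so φ₂ = -10.82°.
Δλ = atan2(sin θ sin δ cos φ₁, cos δ − sin φ₁ sin φ₂) = atan2(0.1996, 0.7170) = 15.557°.
λ₂ = 96.998° + 15.557° = 112.56°.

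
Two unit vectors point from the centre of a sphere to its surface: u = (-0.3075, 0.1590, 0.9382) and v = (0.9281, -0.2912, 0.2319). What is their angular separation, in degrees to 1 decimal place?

96.6°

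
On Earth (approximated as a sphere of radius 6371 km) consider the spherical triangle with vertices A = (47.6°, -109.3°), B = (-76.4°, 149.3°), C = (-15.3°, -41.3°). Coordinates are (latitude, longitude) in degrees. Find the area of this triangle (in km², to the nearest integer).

89458643 km²

Side lengths (central angles): a = 1.5373, b = 1.5220, c = 2.4175 rad; semiperimeter s = 2.7384.
By l'Huilier's theorem, tan(E/4) = √[tan(s/2) tan((s−a)/2) tan((s−b)/2) tan((s−c)/2)], giving spherical excess E = 2.2040 rad.
Area = E·R² = 2.2040 × (6371)² ≈ 89458643 km².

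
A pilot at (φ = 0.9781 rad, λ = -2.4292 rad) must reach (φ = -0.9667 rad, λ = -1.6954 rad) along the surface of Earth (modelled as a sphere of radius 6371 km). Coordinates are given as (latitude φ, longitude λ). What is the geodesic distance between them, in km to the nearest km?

With latitudes φ₁ = 56.041°, φ₂ = -55.388° and longitude difference Δλ = 42.044°:
cos c = sin φ₁ sin φ₂ + cos φ₁ cos φ₂ cos Δλ = (0.8294)(-0.8230) + (0.5586)(0.5680)(0.7426) = -0.44701,
so c = arccos(-0.44701) = 2.03421 rad.
Distance = R·c = 6371 × 2.0342 ≈ 12960 km.

12960 km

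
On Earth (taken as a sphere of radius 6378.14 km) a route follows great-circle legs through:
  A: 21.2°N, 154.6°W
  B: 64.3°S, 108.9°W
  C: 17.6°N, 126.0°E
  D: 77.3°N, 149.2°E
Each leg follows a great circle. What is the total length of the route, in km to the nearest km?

Leg A→B: central angle 1.6143 rad, distance 10296.1 km.
Leg B→C: central angle 2.1061 rad, distance 13433.3 km.
Leg C→D: central angle 1.0615 rad, distance 6770.3 km.
Total: 10296.1 + 13433.3 + 6770.3 ≈ 30500 km.

30500 km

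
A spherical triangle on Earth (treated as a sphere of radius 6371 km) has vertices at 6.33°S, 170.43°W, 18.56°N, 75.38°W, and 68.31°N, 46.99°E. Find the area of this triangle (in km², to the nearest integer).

Side lengths (central angles): a = 1.4624, b = 1.9760, c = 1.6891 rad; semiperimeter s = 2.5637.
By l'Huilier's theorem, tan(E/4) = √[tan(s/2) tan((s−a)/2) tan((s−b)/2) tan((s−c)/2)], giving spherical excess E = 1.9825 rad.
Area = E·R² = 1.9825 × (6371)² ≈ 80468265 km².

80468265 km²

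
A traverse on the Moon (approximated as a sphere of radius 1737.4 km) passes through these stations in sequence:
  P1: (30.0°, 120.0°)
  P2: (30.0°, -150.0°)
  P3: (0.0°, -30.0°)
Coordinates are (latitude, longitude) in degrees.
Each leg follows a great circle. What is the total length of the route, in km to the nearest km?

5797 km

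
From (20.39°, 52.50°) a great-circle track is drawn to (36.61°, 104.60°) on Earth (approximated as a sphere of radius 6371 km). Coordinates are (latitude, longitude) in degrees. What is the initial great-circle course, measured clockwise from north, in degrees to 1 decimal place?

Δλ = 52.100° = 0.9093 rad.
y = sin Δλ · cos φ₂ = (0.7891)(0.8027) = 0.6334
x = cos φ₁ sin φ₂ − sin φ₁ cos φ₂ cos Δλ = (0.9373)(0.5964) − (0.3484)(0.8027)(0.6143) = 0.3872
θ = atan2(y, x) = 58.56°, so the bearing is 58.6°.

58.6°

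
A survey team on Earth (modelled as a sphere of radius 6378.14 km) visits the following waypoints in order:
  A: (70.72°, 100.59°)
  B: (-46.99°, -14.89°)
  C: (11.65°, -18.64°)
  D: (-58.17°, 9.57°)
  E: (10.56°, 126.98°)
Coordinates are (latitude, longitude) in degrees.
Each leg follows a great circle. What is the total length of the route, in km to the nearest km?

Leg A→B: central angle 2.4769 rad, distance 15798.1 km.
Leg B→C: central angle 1.0251 rad, distance 6538.5 km.
Leg C→D: central angle 1.2832 rad, distance 8184.6 km.
Leg D→E: central angle 1.9762 rad, distance 12604.4 km.
Total: 15798.1 + 6538.5 + 8184.6 + 12604.4 ≈ 43126 km.

43126 km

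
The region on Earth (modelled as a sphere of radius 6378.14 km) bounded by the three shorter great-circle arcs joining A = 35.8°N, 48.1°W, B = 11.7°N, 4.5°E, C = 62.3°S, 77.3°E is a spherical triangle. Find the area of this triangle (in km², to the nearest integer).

Side lengths (central angles): a = 1.6158, b = 2.3984, c = 0.9260 rad; semiperimeter s = 2.4701.
By l'Huilier's theorem, tan(E/4) = √[tan(s/2) tan((s−a)/2) tan((s−b)/2) tan((s−c)/2)], giving spherical excess E = 0.8410 rad.
Area = E·R² = 0.8410 × (6378.14)² ≈ 34214208 km².

34214208 km²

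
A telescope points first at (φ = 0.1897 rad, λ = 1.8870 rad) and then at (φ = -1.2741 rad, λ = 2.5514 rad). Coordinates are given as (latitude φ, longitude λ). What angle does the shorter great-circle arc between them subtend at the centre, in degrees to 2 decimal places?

In radians: φ₁ = 0.1897, φ₂ = -1.2741, Δλ = 38.067° = 0.6644 rad.
cos c = sin φ₁ sin φ₂ + cos φ₁ cos φ₂ cos Δλ = (0.1886)(-0.9563) + (0.9821)(0.2924)(0.7873) = 0.04572,
so c = arccos(0.04572) = 1.52506 rad.
So the angular separation is 87.38°.

87.38°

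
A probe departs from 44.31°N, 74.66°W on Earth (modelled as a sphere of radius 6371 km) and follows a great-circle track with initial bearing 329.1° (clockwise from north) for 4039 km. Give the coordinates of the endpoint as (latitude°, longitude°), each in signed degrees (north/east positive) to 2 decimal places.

67.90°, -128.60°

Angular distance δ = d/R = 4039/6371 = 0.63397 rad; initial bearing θ = 5.7439 rad.
sin φ₂ = sin φ₁ cos δ + cos φ₁ sin δ cos θ = (0.6985)(0.8057) + (0.7156)(0.5923)(0.8581) = 0.9265, so φ₂ = 67.90°.
Δλ = atan2(sin θ sin δ cos φ₁, cos δ − sin φ₁ sin φ₂) = atan2(-0.2177, 0.1585) = -53.942°.
λ₂ = -74.660° − 53.942° = -128.60°.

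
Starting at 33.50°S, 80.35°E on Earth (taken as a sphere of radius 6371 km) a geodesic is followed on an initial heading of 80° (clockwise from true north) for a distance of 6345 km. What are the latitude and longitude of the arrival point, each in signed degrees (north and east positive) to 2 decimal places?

-10.29°, 137.49°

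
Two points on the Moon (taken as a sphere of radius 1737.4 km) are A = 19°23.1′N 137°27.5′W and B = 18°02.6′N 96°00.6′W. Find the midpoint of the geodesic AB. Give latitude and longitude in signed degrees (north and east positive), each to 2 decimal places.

Central angle δ = 0.6839 rad. Interpolating on the sphere with fraction f = 0.5:
P = [sin((1−f)δ)·A + sin(fδ)·B] / sin δ = 0.5307·A + 0.5307·B in Cartesian coordinates,
giving P = (-0.4217, -0.8404, 0.3405), i.e. latitude 19.91°, longitude -116.65°.

19.91°, -116.65°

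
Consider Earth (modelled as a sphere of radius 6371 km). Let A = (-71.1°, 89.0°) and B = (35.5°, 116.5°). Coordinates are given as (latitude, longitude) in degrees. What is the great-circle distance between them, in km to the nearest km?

With latitudes φ₁ = -71.100°, φ₂ = 35.500° and longitude difference Δλ = 27.500°:
cos c = sin φ₁ sin φ₂ + cos φ₁ cos φ₂ cos Δλ = (-0.9461)(0.5807) + (0.3239)(0.8141)(0.8870) = -0.31548,
so c = arccos(-0.31548) = 1.89176 rad.
Distance = R·c = 6371 × 1.8918 ≈ 12052 km.

12052 km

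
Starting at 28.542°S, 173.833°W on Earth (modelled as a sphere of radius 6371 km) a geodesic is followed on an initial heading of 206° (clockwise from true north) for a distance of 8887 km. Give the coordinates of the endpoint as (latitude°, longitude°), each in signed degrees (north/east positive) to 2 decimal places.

-59.43°, 64.22°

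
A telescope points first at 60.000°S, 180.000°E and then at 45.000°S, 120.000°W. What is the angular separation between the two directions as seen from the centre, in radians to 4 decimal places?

0.6614 rad

With latitudes φ₁ = -60.000°, φ₂ = -45.000° and longitude difference Δλ = 60.000°:
Haversine: a = sin²(Δφ/2) + cos φ₁ cos φ₂ sin²(Δλ/2) = 0.0170 + (0.5000)(0.7071)(0.2500) = 0.10543.
Central angle c = 2·arcsin(√a) = 0.66137 rad.
So the angular separation is 0.6614 rad.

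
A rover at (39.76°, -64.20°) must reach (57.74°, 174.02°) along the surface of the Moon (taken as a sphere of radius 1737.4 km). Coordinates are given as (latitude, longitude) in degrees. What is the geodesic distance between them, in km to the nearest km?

In radians: φ₁ = 0.6939, φ₂ = 1.0078, Δλ = -121.780° = -2.1255 rad.
cos c = sin φ₁ sin φ₂ + cos φ₁ cos φ₂ cos Δλ = (0.6396)(0.8456) + (0.7687)(0.5338)(-0.5267) = 0.32475,
so c = arccos(0.32475) = 1.24005 rad.
Distance = R·c = 1737.4 × 1.2401 ≈ 2154 km.

2154 km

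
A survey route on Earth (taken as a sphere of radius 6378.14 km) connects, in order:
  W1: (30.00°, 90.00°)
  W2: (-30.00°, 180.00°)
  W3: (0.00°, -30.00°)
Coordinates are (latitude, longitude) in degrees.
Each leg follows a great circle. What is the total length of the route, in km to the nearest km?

27058 km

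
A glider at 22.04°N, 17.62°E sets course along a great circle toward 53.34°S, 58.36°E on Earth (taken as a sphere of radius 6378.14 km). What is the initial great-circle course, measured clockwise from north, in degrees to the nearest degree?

Δλ = 40.740° = 0.7110 rad.
y = sin Δλ · cos φ₂ = (0.6526)(0.5971) = 0.3897
x = cos φ₁ sin φ₂ − sin φ₁ cos φ₂ cos Δλ = (0.9269)(-0.8022) − (0.3753)(0.5971)(0.7577) = -0.9133
θ = atan2(y, x) = 156.90°, so the bearing is 157°.

157°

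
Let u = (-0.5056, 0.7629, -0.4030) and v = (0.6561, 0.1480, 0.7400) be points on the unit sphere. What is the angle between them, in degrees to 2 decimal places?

u·v = -0.5170; |u| = 1.0000, |v| = 1.0000.
cos θ = (u·v)/(|u||v|) = -0.5170, so θ = 121.13°.

121.13°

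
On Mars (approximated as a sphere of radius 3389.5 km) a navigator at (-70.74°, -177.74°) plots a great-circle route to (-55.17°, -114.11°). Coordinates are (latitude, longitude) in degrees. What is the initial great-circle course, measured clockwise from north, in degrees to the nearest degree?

93°

With φ₁ = -1.2346, φ₂ = -0.9629, Δλ = 1.1106 rad, the forward-azimuth formula gives
θ = atan2( sin Δλ cos φ₂ , cos φ₁ sin φ₂ − sin φ₁ cos φ₂ cos Δλ ) = atan2(0.5117, -0.0313) = 93.50°.
So the initial bearing is 93°.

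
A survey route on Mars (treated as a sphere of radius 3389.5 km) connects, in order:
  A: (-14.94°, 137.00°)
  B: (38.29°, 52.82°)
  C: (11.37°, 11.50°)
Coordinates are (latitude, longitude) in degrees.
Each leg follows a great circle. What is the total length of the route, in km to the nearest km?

8301 km

Leg A→B: central angle 1.6537 rad, distance 5605.4 km.
Leg B→C: central angle 0.7953 rad, distance 2695.7 km.
Total: 5605.4 + 2695.7 ≈ 8301 km.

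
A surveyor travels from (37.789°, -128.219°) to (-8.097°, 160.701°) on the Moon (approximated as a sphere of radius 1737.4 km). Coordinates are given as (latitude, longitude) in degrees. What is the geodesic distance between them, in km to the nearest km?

2437 km

In radians: φ₁ = 0.6595, φ₂ = -0.1413, Δλ = -71.080° = -1.2406 rad.
Haversine: a = sin²(Δφ/2) + cos φ₁ cos φ₂ sin²(Δλ/2) = 0.1520 + (0.7903)(0.9900)(0.3379) = 0.41631.
Central angle c = 2·arcsin(√a) = 1.40262 rad.
Distance = R·c = 1737.4 × 1.4026 ≈ 2437 km.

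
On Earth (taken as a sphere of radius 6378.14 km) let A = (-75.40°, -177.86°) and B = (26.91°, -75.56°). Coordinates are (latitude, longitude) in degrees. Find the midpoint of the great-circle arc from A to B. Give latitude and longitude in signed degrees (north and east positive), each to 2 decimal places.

-30.53°, -91.94°

The central angle between A and B is δ = 2.0781 rad.
With f = 0.5, the slerp weights are sin((1−f)δ)/sin δ = 0.9862 and sin(fδ)/sin δ = 0.9862.
Weighted sum of the unit vectors: (0.9862)·(-0.2519,-0.0094,-0.9677) + (0.9862)·(0.2224,-0.8635,0.4526) = (-0.0291, -0.8609, -0.5080).
Converting back: φ = atan2(z, √(x²+y²)) = -30.53°, λ = atan2(y, x) = -91.94°.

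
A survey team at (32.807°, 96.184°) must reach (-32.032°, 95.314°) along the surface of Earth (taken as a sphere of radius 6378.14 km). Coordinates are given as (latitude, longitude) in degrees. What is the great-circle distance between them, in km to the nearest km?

Let φ₁ = 0.5726 rad, φ₂ = -0.5591 rad, and Δλ = -0.0152 rad.
cos c = sin φ₁ sin φ₂ + cos φ₁ cos φ₂ cos Δλ = (0.5418)(-0.5304) + (0.8405)(0.8478)(0.9999) = 0.42508,
so c = arccos(0.42508) = 1.13174 rad.
Distance = R·c = 6378.14 × 1.1317 ≈ 7218 km.

7218 km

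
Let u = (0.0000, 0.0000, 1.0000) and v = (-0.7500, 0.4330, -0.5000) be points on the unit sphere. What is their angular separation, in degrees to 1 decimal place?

120.0°

u·v = -0.5000; |u| = 1.0000, |v| = 1.0000.
cos θ = (u·v)/(|u||v|) = -0.5000, so θ = 120.0°.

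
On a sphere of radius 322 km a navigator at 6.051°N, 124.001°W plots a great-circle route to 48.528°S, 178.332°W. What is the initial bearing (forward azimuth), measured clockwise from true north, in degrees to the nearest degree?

214°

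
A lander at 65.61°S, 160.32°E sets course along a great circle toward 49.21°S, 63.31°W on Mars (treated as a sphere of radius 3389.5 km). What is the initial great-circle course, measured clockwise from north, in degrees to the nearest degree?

149°

Δλ = 136.370° = 2.3801 rad.
y = sin Δλ · cos φ₂ = (0.6900)(0.6533) = 0.4508
x = cos φ₁ sin φ₂ − sin φ₁ cos φ₂ cos Δλ = (0.4129)(-0.7571) − (-0.9108)(0.6533)(-0.7238) = -0.7433
θ = atan2(y, x) = 148.77°, so the bearing is 149°.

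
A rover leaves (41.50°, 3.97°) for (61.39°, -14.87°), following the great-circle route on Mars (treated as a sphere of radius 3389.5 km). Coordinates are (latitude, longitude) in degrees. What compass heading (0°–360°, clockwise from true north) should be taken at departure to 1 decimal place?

336.6°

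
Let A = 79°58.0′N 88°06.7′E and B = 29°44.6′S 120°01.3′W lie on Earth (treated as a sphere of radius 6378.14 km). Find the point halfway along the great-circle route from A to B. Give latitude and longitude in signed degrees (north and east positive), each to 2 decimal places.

34.19°, -126.58°

The central angle between A and B is δ = 2.2420 rad.
With f = 0.5, the slerp weights are sin((1−f)δ)/sin δ = 1.1500 and sin(fδ)/sin δ = 1.1500.
Weighted sum of the unit vectors: (1.1500)·(0.0057,0.1741,0.9847) + (1.1500)·(-0.4344,-0.7518,-0.4961) = (-0.4930, -0.6643, 0.5619).
Converting back: φ = atan2(z, √(x²+y²)) = 34.19°, λ = atan2(y, x) = -126.58°.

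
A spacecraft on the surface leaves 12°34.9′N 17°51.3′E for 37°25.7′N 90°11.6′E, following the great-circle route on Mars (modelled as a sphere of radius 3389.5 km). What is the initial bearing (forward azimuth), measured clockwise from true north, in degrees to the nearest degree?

54°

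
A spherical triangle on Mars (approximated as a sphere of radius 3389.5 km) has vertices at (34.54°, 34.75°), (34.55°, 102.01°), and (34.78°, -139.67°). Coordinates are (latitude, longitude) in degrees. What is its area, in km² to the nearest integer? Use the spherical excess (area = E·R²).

Side lengths (central angles): a = 1.5682, b = 1.9283, c = 0.9474 rad; semiperimeter s = 2.2220.
By l'Huilier's theorem, tan(E/4) = √[tan(s/2) tan((s−a)/2) tan((s−b)/2) tan((s−c)/2)], giving spherical excess E = 1.0689 rad.
Area = E·R² = 1.0689 × (3389.5)² ≈ 12280545 km².

12280545 km²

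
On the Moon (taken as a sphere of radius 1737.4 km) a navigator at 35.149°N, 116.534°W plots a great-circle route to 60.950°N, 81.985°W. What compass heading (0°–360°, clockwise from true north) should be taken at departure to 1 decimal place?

Δλ = 34.549° = 0.6030 rad.
y = sin Δλ · cos φ₂ = (0.5671)(0.4856) = 0.2754
x = cos φ₁ sin φ₂ − sin φ₁ cos φ₂ cos Δλ = (0.8177)(0.8742) − (0.5757)(0.4856)(0.8236) = 0.4845
θ = atan2(y, x) = 29.61°, so the bearing is 29.6°.

29.6°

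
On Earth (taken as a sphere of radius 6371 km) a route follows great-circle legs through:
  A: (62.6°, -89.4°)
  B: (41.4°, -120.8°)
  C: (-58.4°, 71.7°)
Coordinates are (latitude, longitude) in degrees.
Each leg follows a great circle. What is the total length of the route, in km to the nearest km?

Leg A→B: central angle 0.4912 rad, distance 3129.4 km.
Leg B→C: central angle 2.8145 rad, distance 17931.3 km.
Total: 3129.4 + 17931.3 ≈ 21061 km.

21061 km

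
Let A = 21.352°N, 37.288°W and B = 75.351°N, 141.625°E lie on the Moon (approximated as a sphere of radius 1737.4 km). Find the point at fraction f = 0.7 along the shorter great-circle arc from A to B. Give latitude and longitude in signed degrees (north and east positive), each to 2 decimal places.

Central angle δ = 1.4538 rad. Interpolating on the sphere with fraction f = 0.7:
P = [sin((1−f)δ)·A + sin(fδ)·B] / sin δ = 0.4253·A + 0.8567·B in Cartesian coordinates,
giving P = (0.1453, -0.1055, 0.9837), i.e. latitude 79.66°, longitude -35.98°.

79.66°, -35.98°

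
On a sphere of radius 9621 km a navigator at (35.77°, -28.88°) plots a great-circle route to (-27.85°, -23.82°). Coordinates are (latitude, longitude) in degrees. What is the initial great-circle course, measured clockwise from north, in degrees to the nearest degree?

175°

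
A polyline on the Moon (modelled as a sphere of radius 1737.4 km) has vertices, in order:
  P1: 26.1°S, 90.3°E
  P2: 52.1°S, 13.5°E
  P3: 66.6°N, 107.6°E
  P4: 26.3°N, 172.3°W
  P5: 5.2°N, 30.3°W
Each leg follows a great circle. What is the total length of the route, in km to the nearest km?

11926 km

Leg P1→P2: central angle 1.0780 rad, distance 1872.9 km.
Leg P2→P3: central angle 2.4063 rad, distance 4180.7 km.
Leg P3→P4: central angle 1.0839 rad, distance 1883.2 km.
Leg P4→P5: central angle 2.2961 rad, distance 3989.3 km.
Total: 1872.9 + 4180.7 + 1883.2 + 3989.3 ≈ 11926 km.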